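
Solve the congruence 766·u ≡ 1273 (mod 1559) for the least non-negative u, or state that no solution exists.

1176

gcd(766, 1559) = 1, so a unique solution mod 1559 exists.
766⁻¹ ≡ 1097 (mod 1559).
u ≡ 1097·1273 ≡ 1176 (mod 1559).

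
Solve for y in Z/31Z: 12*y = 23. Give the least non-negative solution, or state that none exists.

20

gcd(12, 31) = 1, so a unique solution mod 31 exists.
12⁻¹ ≡ 13 (mod 31).
y ≡ 13*23 ≡ 20 (mod 31).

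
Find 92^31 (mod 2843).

31 in binary is 11111, i.e. 31 = 16 + 8 + 4 + 2 + 1.
92^1 ≡ 92 (mod 2843)
92^2 ≡ 92^2 = 8464 ≡ 2778 (mod 2843)
92^4 ≡ 2778^2 = 7717284 ≡ 1382 (mod 2843)
92^8 ≡ 1382^2 = 1909924 ≡ 2271 (mod 2843)
92^16 ≡ 2271^2 = 5157441 ≡ 239 (mod 2843)
92^31 = 92^16 × 92^8 × 92^4 × 92^2 × 92^1 ≡ 239 × 2271 × 1382 × 2778 × 92 (mod 2843).
Accumulate the product:
239 × 2271 = 542769 ≡ 2599
2599 × 1382 = 3591818 ≡ 1109
1109 × 2778 = 3080802 ≡ 1833
1833 × 92 = 168636 ≡ 899

899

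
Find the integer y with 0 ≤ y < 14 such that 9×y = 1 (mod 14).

11

14 = 1·9 + 5
9 = 1·5 + 4
5 = 1·4 + 1
4 = 4·1 + 0
gcd(9, 14) = 1, so the inverse exists.
Back-substitute for 1:
1 = 1·5 − 1·4
  = −1·9 + 2·5
  = 2·14 − 3·9
So 9⁻¹ ≡ −3 ≡ 11 (mod 14).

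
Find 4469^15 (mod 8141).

Compute successive squares:
15 in binary is 1111, i.e. 15 = 8 + 4 + 2 + 1.
4469^1 ≡ 4469 (mod 8141)
4469^2 ≡ 4469^2 = 19971961 ≡ 2088 (mod 8141)
4469^4 ≡ 2088^2 = 4359744 ≡ 4309 (mod 8141)
4469^8 ≡ 4309^2 = 18567481 ≡ 6001 (mod 8141)
4469^15 = 4469^8 × 4469^4 × 4469^2 × 4469^1 ≡ 6001 × 4309 × 2088 × 4469 (mod 8141).
Accumulate the product:
6001 × 4309 = 25858309 ≡ 2493
2493 × 2088 = 5205384 ≡ 3285
3285 × 4469 = 14680665 ≡ 2442

2442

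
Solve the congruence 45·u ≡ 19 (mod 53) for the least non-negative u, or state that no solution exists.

44

gcd(45, 53) = 1, so a unique solution mod 53 exists.
45⁻¹ ≡ 33 (mod 53).
u ≡ 33·19 ≡ 44 (mod 53).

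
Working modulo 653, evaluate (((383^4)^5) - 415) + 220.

(383)^4 ≡ 191 (mod 653)
(191)^5 ≡ 590 (mod 653)
590 - 415 = 175
175 + 220 = 395

395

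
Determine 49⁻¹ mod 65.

4

Run the extended Euclidean algorithm:
65 = 1·49 + 16
49 = 3·16 + 1
16 = 16·1 + 0
gcd(49, 65) = 1, so the inverse exists.
Back-substitute for 1:
1 = 1·49 − 3·16
  = −3·65 + 4·49
So 49⁻¹ ≡ 4 (mod 65).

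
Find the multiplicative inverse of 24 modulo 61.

Apply the Euclidean algorithm and back-substitute:
61 = 2·24 + 13
24 = 1·13 + 11
13 = 1·11 + 2
11 = 5·2 + 1
2 = 2·1 + 0
gcd(24, 61) = 1, so the inverse exists.
Back-substitute for 1:
1 = 1·11 − 5·2
  = −5·13 + 6·11
  = 6·24 − 11·13
  = −11·61 + 28·24
So 24⁻¹ ≡ 28 (mod 61).

28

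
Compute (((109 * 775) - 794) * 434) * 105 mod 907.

109 * 775 = 84475 ≡ 124 (mod 907)
124 - 794 = -670 ≡ 237 (mod 907)
237 * 434 = 102858 ≡ 367 (mod 907)
367 * 105 = 38535 ≡ 441 (mod 907)

441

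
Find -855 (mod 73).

-855 = -12×73 + 21, so -855 ≡ 21 (mod 73).

21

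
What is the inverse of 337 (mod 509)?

145

509 = 1·337 + 172
337 = 1·172 + 165
172 = 1·165 + 7
165 = 23·7 + 4
7 = 1·4 + 3
4 = 1·3 + 1
3 = 3·1 + 0
gcd(337, 509) = 1, so the inverse exists.
Back-substitute for 1:
1 = 1·4 − 1·3
  = −1·7 + 2·4
  = 2·165 − 47·7
  = −47·172 + 49·165
  = 49·337 − 96·172
  = −96·509 + 145·337
So 337⁻¹ ≡ 145 (mod 509).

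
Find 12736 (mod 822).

406

12736 = 15*822 + 406, so 12736 ≡ 406 (mod 822).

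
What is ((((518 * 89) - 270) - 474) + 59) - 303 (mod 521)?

518 * 89 = 46102 ≡ 254 (mod 521)
254 - 270 = -16 ≡ 505 (mod 521)
505 - 474 = 31
31 + 59 = 90
90 - 303 = -213 ≡ 308 (mod 521)

308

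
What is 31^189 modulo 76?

75

189 in binary is 10111101, i.e. 189 = 128 + 32 + 16 + 8 + 4 + 1.
31^1 ≡ 31 (mod 76)
31^2 ≡ 31^2 = 961 ≡ 49 (mod 76)
31^4 ≡ 49^2 = 2401 ≡ 45 (mod 76)
31^8 ≡ 45^2 = 2025 ≡ 49 (mod 76)
31^16 ≡ 49^2 = 2401 ≡ 45 (mod 76)
31^32 ≡ 45^2 = 2025 ≡ 49 (mod 76)
31^64 ≡ 49^2 = 2401 ≡ 45 (mod 76)
31^128 ≡ 45^2 = 2025 ≡ 49 (mod 76)
31^189 = 31^128 * 31^32 * 31^16 * 31^8 * 31^4 * 31^1 ≡ 49 * 49 * 45 * 49 * 45 * 31 (mod 76).
Accumulate the product:
49 * 49 = 2401 ≡ 45
45 * 45 = 2025 ≡ 49
49 * 49 = 2401 ≡ 45
45 * 45 = 2025 ≡ 49
49 * 31 = 1519 ≡ 75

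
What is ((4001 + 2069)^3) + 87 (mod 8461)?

4634

4001 + 2069 = 6070
(6070)^3 ≡ 4547 (mod 8461)
4547 + 87 = 4634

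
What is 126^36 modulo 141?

3

36 in binary is 100100, i.e. 36 = 32 + 4.
126^1 ≡ 126 (mod 141)
126^2 ≡ 126^2 = 15876 ≡ 84 (mod 141)
126^4 ≡ 84^2 = 7056 ≡ 6 (mod 141)
126^8 ≡ 6^2 = 36 (mod 141)
126^16 ≡ 36^2 = 1296 ≡ 27 (mod 141)
126^32 ≡ 27^2 = 729 ≡ 24 (mod 141)
126^36 = 126^32 * 126^4 ≡ 24 * 6 (mod 141).
24 * 6 = 144 ≡ 3 (mod 141).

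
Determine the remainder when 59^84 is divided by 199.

59^1 ≡ 59 (mod 199)
59^2 ≡ 59^2 = 3481 ≡ 98 (mod 199)
59^4 ≡ 98^2 = 9604 ≡ 52 (mod 199)
59^8 ≡ 52^2 = 2704 ≡ 117 (mod 199)
59^16 ≡ 117^2 = 13689 ≡ 157 (mod 199)
59^32 ≡ 157^2 = 24649 ≡ 172 (mod 199)
59^64 ≡ 172^2 = 29584 ≡ 132 (mod 199)
59^84 = 59^64 * 59^16 * 59^4 ≡ 132 * 157 * 52 (mod 199).
Accumulate the product:
132 * 157 = 20724 ≡ 28
28 * 52 = 1456 ≡ 63

63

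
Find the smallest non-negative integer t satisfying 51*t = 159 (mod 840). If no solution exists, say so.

69

gcd(51, 840) = 3, and 3 | 159, so solutions exist.
Divide through by 3: 17*t = 53 (mod 280).
17⁻¹ ≡ 33 (mod 280).
t ≡ 33*53 ≡ 69 (mod 280).
The smallest non-negative solution is t = 69.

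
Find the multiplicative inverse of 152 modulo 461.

276

Run the extended Euclidean algorithm:
461 = 3×152 + 5
152 = 30×5 + 2
5 = 2×2 + 1
2 = 2×1 + 0
gcd(152, 461) = 1, so the inverse exists.
Back-substitute for 1:
1 = 1×5 − 2×2
  = −2×152 + 61×5
  = 61×461 − 185×152
So 152⁻¹ ≡ −185 ≡ 276 (mod 461).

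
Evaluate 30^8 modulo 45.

By square-and-multiply:
30^1 ≡ 30 (mod 45)
30^2 ≡ 30^2 = 900 ≡ 0 (mod 45)
30^4 ≡ 0^2 = 0 (mod 45)
30^8 ≡ 0^2 = 0 (mod 45)
So 30^8 ≡ 0 (mod 45).

0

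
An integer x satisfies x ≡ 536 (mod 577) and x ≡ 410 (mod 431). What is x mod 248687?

218065

577⁻¹ mod 431: 577*62 ≡ 1 (mod 431), so 577⁻¹ ≡ 62.
x = 536 + 577*((410 − 536)*62 mod 431) = 536 + 577*377 = 218065.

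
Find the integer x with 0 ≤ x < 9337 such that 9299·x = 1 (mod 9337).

7617

Run the extended Euclidean algorithm:
9337 = 1*9299 + 38
9299 = 244*38 + 27
38 = 1*27 + 11
27 = 2*11 + 5
11 = 2*5 + 1
5 = 5*1 + 0
gcd(9299, 9337) = 1, so the inverse exists.
Bézout: 1 = 1713*9337 − 1720*9299.
So 9299⁻¹ ≡ −1720 ≡ 7617 (mod 9337).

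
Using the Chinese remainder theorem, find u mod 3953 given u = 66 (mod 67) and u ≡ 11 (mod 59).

67⁻¹ mod 59: 67*37 ≡ 1 (mod 59), so 67⁻¹ ≡ 37.
u = 66 + 67*((11 − 66)*37 mod 59) = 66 + 67*30 = 2076.

2076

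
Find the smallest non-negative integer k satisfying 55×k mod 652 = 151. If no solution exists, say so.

145

gcd(55, 652) = 1, so a unique solution mod 652 exists.
55⁻¹ ≡ 83 (mod 652).
k ≡ 83×151 ≡ 145 (mod 652).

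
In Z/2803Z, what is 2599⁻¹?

1745

Run the extended Euclidean algorithm:
2803 = 1*2599 + 204
2599 = 12*204 + 151
204 = 1*151 + 53
151 = 2*53 + 45
53 = 1*45 + 8
45 = 5*8 + 5
8 = 1*5 + 3
5 = 1*3 + 2
3 = 1*2 + 1
2 = 2*1 + 0
gcd(2599, 2803) = 1, so the inverse exists.
Bézout: 1 = 981*2803 − 1058*2599.
So 2599⁻¹ ≡ −1058 ≡ 1745 (mod 2803).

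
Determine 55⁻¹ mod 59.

By the extended Euclidean algorithm:
59 = 1*55 + 4
55 = 13*4 + 3
4 = 1*3 + 1
3 = 3*1 + 0
gcd(55, 59) = 1, so the inverse exists.
Back-substitute for 1:
1 = 1*4 − 1*3
  = −1*55 + 14*4
  = 14*59 − 15*55
So 55⁻¹ ≡ −15 ≡ 44 (mod 59).

44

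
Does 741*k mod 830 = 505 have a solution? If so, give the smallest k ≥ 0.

gcd(741, 830) = 1, so a unique solution mod 830 exists.
741⁻¹ ≡ 401 (mod 830).
k ≡ 401*505 ≡ 815 (mod 830).

815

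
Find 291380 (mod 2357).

1469

291380 = 123*2357 + 1469, so 291380 ≡ 1469 (mod 2357).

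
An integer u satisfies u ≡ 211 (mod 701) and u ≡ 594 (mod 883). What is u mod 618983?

701⁻¹ mod 883: 701×752 ≡ 1 (mod 883), so 701⁻¹ ≡ 752.
u = 211 + 701×((594 − 211)×752 mod 883) = 211 + 701×158 = 110969.

110969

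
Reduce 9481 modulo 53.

9481 = 178*53 + 47, so 9481 ≡ 47 (mod 53).

47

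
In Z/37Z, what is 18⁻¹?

Apply the Euclidean algorithm and back-substitute:
37 = 2*18 + 1
18 = 18*1 + 0
gcd(18, 37) = 1, so the inverse exists.
Back-substitute for 1:
1 = 1*37 − 2*18
So 18⁻¹ ≡ −2 ≡ 35 (mod 37).

35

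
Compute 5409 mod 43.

5409 = 125*43 + 34, so 5409 ≡ 34 (mod 43).

34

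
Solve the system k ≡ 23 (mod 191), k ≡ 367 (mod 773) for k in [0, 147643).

134869

191⁻¹ mod 773: 191×429 ≡ 1 (mod 773), so 191⁻¹ ≡ 429.
k = 23 + 191×((367 − 23)×429 mod 773) = 23 + 191×706 = 134869.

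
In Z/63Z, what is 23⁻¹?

By the extended Euclidean algorithm:
63 = 2*23 + 17
23 = 1*17 + 6
17 = 2*6 + 5
6 = 1*5 + 1
5 = 5*1 + 0
gcd(23, 63) = 1, so the inverse exists.
Back-substitute for 1:
1 = 1*6 − 1*5
  = −1*17 + 3*6
  = 3*23 − 4*17
  = −4*63 + 11*23
So 23⁻¹ ≡ 11 (mod 63).

11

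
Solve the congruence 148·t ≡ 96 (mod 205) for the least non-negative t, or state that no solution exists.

117

gcd(148, 205) = 1, so a unique solution mod 205 exists.
148⁻¹ ≡ 187 (mod 205).
t ≡ 187·96 ≡ 117 (mod 205).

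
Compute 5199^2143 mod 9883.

5199^1 ≡ 5199 (mod 9883)
5199^2 ≡ 5199^2 = 27029601 ≡ 9479 (mod 9883)
5199^4 ≡ 9479^2 = 89851441 ≡ 5088 (mod 9883)
5199^8 ≡ 5088^2 = 25887744 ≡ 4167 (mod 9883)
5199^16 ≡ 4167^2 = 17363889 ≡ 9341 (mod 9883)
5199^32 ≡ 9341^2 = 87254281 ≡ 7157 (mod 9883)
5199^64 ≡ 7157^2 = 51222649 ≡ 8943 (mod 9883)
5199^128 ≡ 8943^2 = 79977249 ≡ 4013 (mod 9883)
5199^256 ≡ 4013^2 = 16104169 ≡ 4762 (mod 9883)
5199^512 ≡ 4762^2 = 22676644 ≡ 5042 (mod 9883)
5199^1024 ≡ 5042^2 = 25421764 ≡ 2688 (mod 9883)
5199^2048 ≡ 2688^2 = 7225344 ≡ 871 (mod 9883)
5199^2143 = 5199^2048 * 5199^64 * 5199^16 * 5199^8 * 5199^4 * 5199^2 * 5199^1 ≡ 871 * 8943 * 9341 * 4167 * 5088 * 9479 * 5199 (mod 9883).
Accumulate the product:
871 * 8943 = 7789353 ≡ 1549
1549 * 9341 = 14469209 ≡ 497
497 * 4167 = 2070999 ≡ 5452
5452 * 5088 = 27739776 ≡ 8078
8078 * 9479 = 76571362 ≡ 7761
7761 * 5199 = 40349439 ≡ 7033

7033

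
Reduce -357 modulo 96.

27

-357 = -4·96 + 27, so -357 ≡ 27 (mod 96).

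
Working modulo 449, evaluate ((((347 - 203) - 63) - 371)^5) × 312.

347 - 203 = 144
144 - 63 = 81
81 - 371 = -290 ≡ 159 (mod 449)
(159)^5 ≡ 217 (mod 449)
217 × 312 = 67704 ≡ 354 (mod 449)

354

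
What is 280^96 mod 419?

By square-and-multiply:
96 in binary is 1100000, i.e. 96 = 64 + 32.
280^1 ≡ 280 (mod 419)
280^2 ≡ 280^2 = 78400 ≡ 47 (mod 419)
280^4 ≡ 47^2 = 2209 ≡ 114 (mod 419)
280^8 ≡ 114^2 = 12996 ≡ 7 (mod 419)
280^16 ≡ 7^2 = 49 (mod 419)
280^32 ≡ 49^2 = 2401 ≡ 306 (mod 419)
280^64 ≡ 306^2 = 93636 ≡ 199 (mod 419)
280^96 = 280^64 * 280^32 ≡ 199 * 306 (mod 419).
199 * 306 = 60894 ≡ 139 (mod 419).

139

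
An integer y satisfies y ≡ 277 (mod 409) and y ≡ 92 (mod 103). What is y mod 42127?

409⁻¹ mod 103: 409*34 ≡ 1 (mod 103), so 409⁻¹ ≡ 34.
y = 277 + 409*((92 − 277)*34 mod 103) = 277 + 409*96 = 39541.

39541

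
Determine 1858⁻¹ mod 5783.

3016

By the extended Euclidean algorithm:
5783 = 3*1858 + 209
1858 = 8*209 + 186
209 = 1*186 + 23
186 = 8*23 + 2
23 = 11*2 + 1
2 = 2*1 + 0
gcd(1858, 5783) = 1, so the inverse exists.
Bézout: 1 = 889*5783 − 2767*1858.
So 1858⁻¹ ≡ −2767 ≡ 3016 (mod 5783).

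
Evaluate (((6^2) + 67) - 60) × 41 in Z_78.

47

(6)^2 ≡ 36 (mod 78)
36 + 67 = 103 ≡ 25 (mod 78)
25 - 60 = -35 ≡ 43 (mod 78)
43 × 41 = 1763 ≡ 47 (mod 78)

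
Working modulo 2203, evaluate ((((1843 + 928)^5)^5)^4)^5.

1843 + 928 = 2771 ≡ 568 (mod 2203)
(568)^5 ≡ 1145 (mod 2203)
(1145)^5 ≡ 789 (mod 2203)
(789)^4 ≡ 2014 (mod 2203)
(2014)^5 ≡ 1804 (mod 2203)

1804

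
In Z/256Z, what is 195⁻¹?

235

256 = 1·195 + 61
195 = 3·61 + 12
61 = 5·12 + 1
12 = 12·1 + 0
gcd(195, 256) = 1, so the inverse exists.
Back-substitute for 1:
1 = 1·61 − 5·12
  = −5·195 + 16·61
  = 16·256 − 21·195
So 195⁻¹ ≡ −21 ≡ 235 (mod 256).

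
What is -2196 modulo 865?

399

-2196 = -3*865 + 399, so -2196 ≡ 399 (mod 865).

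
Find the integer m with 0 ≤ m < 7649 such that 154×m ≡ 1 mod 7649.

7500

Apply the Euclidean algorithm and back-substitute:
7649 = 49×154 + 103
154 = 1×103 + 51
103 = 2×51 + 1
51 = 51×1 + 0
gcd(154, 7649) = 1, so the inverse exists.
Bézout: 1 = 3×7649 − 149×154.
So 154⁻¹ ≡ −149 ≡ 7500 (mod 7649).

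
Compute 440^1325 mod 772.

680

1325 in binary is 10100101101, i.e. 1325 = 1024 + 256 + 32 + 8 + 4 + 1.
440^1 ≡ 440 (mod 772)
440^2 ≡ 440^2 = 193600 ≡ 600 (mod 772)
440^4 ≡ 600^2 = 360000 ≡ 248 (mod 772)
440^8 ≡ 248^2 = 61504 ≡ 516 (mod 772)
440^16 ≡ 516^2 = 266256 ≡ 688 (mod 772)
440^32 ≡ 688^2 = 473344 ≡ 108 (mod 772)
440^64 ≡ 108^2 = 11664 ≡ 84 (mod 772)
440^128 ≡ 84^2 = 7056 ≡ 108 (mod 772)
440^256 ≡ 108^2 = 11664 ≡ 84 (mod 772)
440^512 ≡ 84^2 = 7056 ≡ 108 (mod 772)
440^1024 ≡ 108^2 = 11664 ≡ 84 (mod 772)
440^1325 = 440^1024 · 440^256 · 440^32 · 440^8 · 440^4 · 440^1 ≡ 84 · 84 · 108 · 516 · 248 · 440 (mod 772).
Accumulate the product:
84 · 84 = 7056 ≡ 108
108 · 108 = 11664 ≡ 84
84 · 516 = 43344 ≡ 112
112 · 248 = 27776 ≡ 756
756 · 440 = 332640 ≡ 680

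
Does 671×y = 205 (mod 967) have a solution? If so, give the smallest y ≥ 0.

gcd(671, 967) = 1, so a unique solution mod 967 exists.
671⁻¹ ≡ 49 (mod 967).
y ≡ 49×205 ≡ 375 (mod 967).

375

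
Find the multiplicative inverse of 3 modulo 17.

6

17 = 5×3 + 2
3 = 1×2 + 1
2 = 2×1 + 0
gcd(3, 17) = 1, so the inverse exists.
Bézout: 1 = −1×17 + 6×3.
So 3⁻¹ ≡ 6 (mod 17).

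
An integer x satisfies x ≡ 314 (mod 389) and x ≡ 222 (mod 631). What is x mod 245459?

389⁻¹ mod 631: 389×352 ≡ 1 (mod 631), so 389⁻¹ ≡ 352.
x = 314 + 389×((222 − 314)×352 mod 631) = 314 + 389×428 = 166806.
Check: 166806 mod 389 = 314, 166806 mod 631 = 222. ✓

166806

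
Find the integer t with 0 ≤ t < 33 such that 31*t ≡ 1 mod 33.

16

Apply the Euclidean algorithm and back-substitute:
33 = 1*31 + 2
31 = 15*2 + 1
2 = 2*1 + 0
gcd(31, 33) = 1, so the inverse exists.
Bézout: 1 = −15*33 + 16*31.
So 31⁻¹ ≡ 16 (mod 33).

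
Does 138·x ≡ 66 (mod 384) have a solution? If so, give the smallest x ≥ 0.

gcd(138, 384) = 6, and 6 | 66, so solutions exist.
Divide through by 6: 23·x ≡ 11 mod 64.
23⁻¹ ≡ 39 (mod 64).
x ≡ 39·11 ≡ 45 (mod 64).
The smallest non-negative solution is x = 45.

45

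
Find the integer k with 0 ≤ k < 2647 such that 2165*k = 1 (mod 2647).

Apply the Euclidean algorithm and back-substitute:
2647 = 1·2165 + 482
2165 = 4·482 + 237
482 = 2·237 + 8
237 = 29·8 + 5
8 = 1·5 + 3
5 = 1·3 + 2
3 = 1·2 + 1
2 = 2·1 + 0
gcd(2165, 2647) = 1, so the inverse exists.
Back-substitute for 1:
1 = 1·3 − 1·2
  = −1·5 + 2·3
  = 2·8 − 3·5
  = −3·237 + 89·8
  = 89·482 − 181·237
  = −181·2165 + 813·482
  = 813·2647 − 994·2165
So 2165⁻¹ ≡ −994 ≡ 1653 (mod 2647).

1653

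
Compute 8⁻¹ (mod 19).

12

19 = 2×8 + 3
8 = 2×3 + 2
3 = 1×2 + 1
2 = 2×1 + 0
gcd(8, 19) = 1, so the inverse exists.
Bézout: 1 = 3×19 − 7×8.
So 8⁻¹ ≡ −7 ≡ 12 (mod 19).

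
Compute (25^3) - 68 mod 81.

5

(25)^3 ≡ 73 (mod 81)
73 - 68 = 5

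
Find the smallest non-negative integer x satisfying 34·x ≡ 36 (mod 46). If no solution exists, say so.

gcd(34, 46) = 2, and 2 | 36, so solutions exist.
Divide through by 2: 17·x ≡ 18 mod 23.
17⁻¹ ≡ 19 (mod 23).
x ≡ 19·18 ≡ 20 (mod 23).
The smallest non-negative solution is x = 20.

20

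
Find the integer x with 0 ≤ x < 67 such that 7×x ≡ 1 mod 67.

48

67 = 9·7 + 4
7 = 1·4 + 3
4 = 1·3 + 1
3 = 3·1 + 0
gcd(7, 67) = 1, so the inverse exists.
Back-substitute for 1:
1 = 1·4 − 1·3
  = −1·7 + 2·4
  = 2·67 − 19·7
So 7⁻¹ ≡ −19 ≡ 48 (mod 67).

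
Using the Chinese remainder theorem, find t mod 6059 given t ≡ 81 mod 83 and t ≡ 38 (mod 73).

330

83⁻¹ mod 73: 83·22 ≡ 1 (mod 73), so 83⁻¹ ≡ 22.
t = 81 + 83·((38 − 81)·22 mod 73) = 81 + 83·3 = 330.
Check: 330 mod 83 = 81, 330 mod 73 = 38. ✓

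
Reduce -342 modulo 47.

34

-342 = -8*47 + 34, so -342 ≡ 34 (mod 47).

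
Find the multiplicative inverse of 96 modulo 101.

20

Run the extended Euclidean algorithm:
101 = 1*96 + 5
96 = 19*5 + 1
5 = 5*1 + 0
gcd(96, 101) = 1, so the inverse exists.
Back-substitute for 1:
1 = 1*96 − 19*5
  = −19*101 + 20*96
So 96⁻¹ ≡ 20 (mod 101).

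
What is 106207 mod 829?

106207 = 128×829 + 95, so 106207 ≡ 95 (mod 829).

95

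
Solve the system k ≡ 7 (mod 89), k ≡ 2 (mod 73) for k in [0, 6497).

5258

89⁻¹ mod 73: 89*32 ≡ 1 (mod 73), so 89⁻¹ ≡ 32.
k = 7 + 89*((2 − 7)*32 mod 73) = 7 + 89*59 = 5258.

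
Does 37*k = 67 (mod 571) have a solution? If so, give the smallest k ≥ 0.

gcd(37, 571) = 1, so a unique solution mod 571 exists.
37⁻¹ ≡ 463 (mod 571).
k ≡ 463*67 ≡ 187 (mod 571).

187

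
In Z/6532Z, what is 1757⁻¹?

777

Run the extended Euclidean algorithm:
6532 = 3*1757 + 1261
1757 = 1*1261 + 496
1261 = 2*496 + 269
496 = 1*269 + 227
269 = 1*227 + 42
227 = 5*42 + 17
42 = 2*17 + 8
17 = 2*8 + 1
8 = 8*1 + 0
gcd(1757, 6532) = 1, so the inverse exists.
Bézout: 1 = −209*6532 + 777*1757.
So 1757⁻¹ ≡ 777 (mod 6532).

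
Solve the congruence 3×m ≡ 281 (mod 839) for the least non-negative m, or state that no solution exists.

653

gcd(3, 839) = 1, so a unique solution mod 839 exists.
3⁻¹ ≡ 280 (mod 839).
m ≡ 280×281 ≡ 653 (mod 839).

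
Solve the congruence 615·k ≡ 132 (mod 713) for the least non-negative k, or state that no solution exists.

gcd(615, 713) = 1, so a unique solution mod 713 exists.
615⁻¹ ≡ 502 (mod 713).
k ≡ 502·132 ≡ 668 (mod 713).

668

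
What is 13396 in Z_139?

52

13396 = 96×139 + 52, so 13396 ≡ 52 (mod 139).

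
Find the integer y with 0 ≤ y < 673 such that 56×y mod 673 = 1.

661

673 = 12*56 + 1
56 = 56*1 + 0
gcd(56, 673) = 1, so the inverse exists.
Back-substitute for 1:
1 = 1*673 − 12*56
So 56⁻¹ ≡ −12 ≡ 661 (mod 673).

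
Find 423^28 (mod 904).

28 in binary is 11100, i.e. 28 = 16 + 8 + 4.
423^1 ≡ 423 (mod 904)
423^2 ≡ 423^2 = 178929 ≡ 841 (mod 904)
423^4 ≡ 841^2 = 707281 ≡ 353 (mod 904)
423^8 ≡ 353^2 = 124609 ≡ 761 (mod 904)
423^16 ≡ 761^2 = 579121 ≡ 561 (mod 904)
423^28 = 423^16 · 423^8 · 423^4 ≡ 561 · 761 · 353 (mod 904).
Accumulate the product:
561 · 761 = 426921 ≡ 233
233 · 353 = 82249 ≡ 889

889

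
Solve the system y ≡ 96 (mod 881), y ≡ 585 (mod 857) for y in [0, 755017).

881⁻¹ mod 857: 881×250 ≡ 1 (mod 857), so 881⁻¹ ≡ 250.
y = 96 + 881×((585 − 96)×250 mod 857) = 96 + 881×556 = 489932.
Check: 489932 mod 881 = 96, 489932 mod 857 = 585. ✓

489932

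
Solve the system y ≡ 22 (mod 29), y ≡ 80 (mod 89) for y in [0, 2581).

80

29⁻¹ mod 89: 29·43 ≡ 1 (mod 89), so 29⁻¹ ≡ 43.
y = 22 + 29·((80 − 22)·43 mod 89) = 22 + 29·2 = 80.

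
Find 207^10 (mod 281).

28

Compute successive squares:
207^1 ≡ 207 (mod 281)
207^2 ≡ 207^2 = 42849 ≡ 137 (mod 281)
207^4 ≡ 137^2 = 18769 ≡ 223 (mod 281)
207^8 ≡ 223^2 = 49729 ≡ 273 (mod 281)
207^10 = 207^8 · 207^2 ≡ 273 · 137 (mod 281).
273 · 137 = 37401 ≡ 28 (mod 281).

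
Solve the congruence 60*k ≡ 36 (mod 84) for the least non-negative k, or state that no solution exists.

2

gcd(60, 84) = 12, and 12 | 36, so solutions exist.
Divide through by 12: 5*k ≡ 3 mod 7.
5⁻¹ ≡ 3 (mod 7).
k ≡ 3*3 ≡ 2 (mod 7).
The smallest non-negative solution is k = 2.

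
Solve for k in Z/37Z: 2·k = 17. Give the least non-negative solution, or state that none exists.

gcd(2, 37) = 1, so a unique solution mod 37 exists.
2⁻¹ ≡ 19 (mod 37).
k ≡ 19·17 ≡ 27 (mod 37).

27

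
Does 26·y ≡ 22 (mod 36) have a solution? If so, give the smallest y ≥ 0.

5

gcd(26, 36) = 2, and 2 | 22, so solutions exist.
Divide through by 2: 13·y ≡ 11 (mod 18).
13⁻¹ ≡ 7 (mod 18).
y ≡ 7·11 ≡ 5 (mod 18).
The smallest non-negative solution is y = 5.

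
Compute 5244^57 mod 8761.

Compute successive squares:
5244^1 ≡ 5244 (mod 8761)
5244^2 ≡ 5244^2 = 27499536 ≡ 7518 (mod 8761)
5244^4 ≡ 7518^2 = 56520324 ≡ 3113 (mod 8761)
5244^8 ≡ 3113^2 = 9690769 ≡ 1103 (mod 8761)
5244^16 ≡ 1103^2 = 1216609 ≡ 7591 (mod 8761)
5244^32 ≡ 7591^2 = 57623281 ≡ 2184 (mod 8761)
5244^57 = 5244^32 * 5244^16 * 5244^8 * 5244^1 ≡ 2184 * 7591 * 1103 * 5244 (mod 8761).
Accumulate the product:
2184 * 7591 = 16578744 ≡ 2932
2932 * 1103 = 3233996 ≡ 1187
1187 * 5244 = 6224628 ≡ 4318

4318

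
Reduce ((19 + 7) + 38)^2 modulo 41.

19 + 7 = 26
26 + 38 = 64 ≡ 23 (mod 41)
(23)^2 ≡ 37 (mod 41)

37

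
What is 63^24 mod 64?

24 in binary is 11000, i.e. 24 = 16 + 8.
63^1 ≡ 63 (mod 64)
63^2 ≡ 63^2 = 3969 ≡ 1 (mod 64)
63^4 ≡ 1^2 = 1 (mod 64)
63^8 ≡ 1^2 = 1 (mod 64)
63^16 ≡ 1^2 = 1 (mod 64)
63^24 = 63^16 * 63^8 ≡ 1 * 1 (mod 64).
1 * 1 = 1 ≡ 1 (mod 64).

1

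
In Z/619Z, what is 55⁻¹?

574

Run the extended Euclidean algorithm:
619 = 11·55 + 14
55 = 3·14 + 13
14 = 1·13 + 1
13 = 13·1 + 0
gcd(55, 619) = 1, so the inverse exists.
Back-substitute for 1:
1 = 1·14 − 1·13
  = −1·55 + 4·14
  = 4·619 − 45·55
So 55⁻¹ ≡ −45 ≡ 574 (mod 619).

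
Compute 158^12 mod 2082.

1402

By square-and-multiply:
12 in binary is 1100, i.e. 12 = 8 + 4.
158^1 ≡ 158 (mod 2082)
158^2 ≡ 158^2 = 24964 ≡ 2062 (mod 2082)
158^4 ≡ 2062^2 = 4251844 ≡ 400 (mod 2082)
158^8 ≡ 400^2 = 160000 ≡ 1768 (mod 2082)
158^12 = 158^8 × 158^4 ≡ 1768 × 400 (mod 2082).
1768 × 400 = 707200 ≡ 1402 (mod 2082).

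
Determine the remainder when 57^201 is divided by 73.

65

57^1 ≡ 57 (mod 73)
57^2 ≡ 57^2 = 3249 ≡ 37 (mod 73)
57^4 ≡ 37^2 = 1369 ≡ 55 (mod 73)
57^8 ≡ 55^2 = 3025 ≡ 32 (mod 73)
57^16 ≡ 32^2 = 1024 ≡ 2 (mod 73)
57^32 ≡ 2^2 = 4 (mod 73)
57^64 ≡ 4^2 = 16 (mod 73)
57^128 ≡ 16^2 = 256 ≡ 37 (mod 73)
57^201 = 57^128 * 57^64 * 57^8 * 57^1 ≡ 37 * 16 * 32 * 57 (mod 73).
Accumulate the product:
37 * 16 = 592 ≡ 8
8 * 32 = 256 ≡ 37
37 * 57 = 2109 ≡ 65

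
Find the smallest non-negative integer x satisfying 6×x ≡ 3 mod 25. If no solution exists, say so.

13

gcd(6, 25) = 1, so a unique solution mod 25 exists.
6⁻¹ ≡ 21 (mod 25).
x ≡ 21×3 ≡ 13 (mod 25).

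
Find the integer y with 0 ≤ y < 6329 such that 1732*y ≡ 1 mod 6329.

4966

6329 = 3×1732 + 1133
1732 = 1×1133 + 599
1133 = 1×599 + 534
599 = 1×534 + 65
534 = 8×65 + 14
65 = 4×14 + 9
14 = 1×9 + 5
9 = 1×5 + 4
5 = 1×4 + 1
4 = 4×1 + 0
gcd(1732, 6329) = 1, so the inverse exists.
Back-substitute for 1:
1 = 1×5 − 1×4
  = −1×9 + 2×5
  = 2×14 − 3×9
  = −3×65 + 14×14
  = 14×534 − 115×65
  = −115×599 + 129×534
  = 129×1133 − 244×599
  = −244×1732 + 373×1133
  = 373×6329 − 1363×1732
So 1732⁻¹ ≡ −1363 ≡ 4966 (mod 6329).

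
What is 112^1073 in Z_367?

288

By square-and-multiply:
1073 in binary is 10000110001, i.e. 1073 = 1024 + 32 + 16 + 1.
112^1 ≡ 112 (mod 367)
112^2 ≡ 112^2 = 12544 ≡ 66 (mod 367)
112^4 ≡ 66^2 = 4356 ≡ 319 (mod 367)
112^8 ≡ 319^2 = 101761 ≡ 102 (mod 367)
112^16 ≡ 102^2 = 10404 ≡ 128 (mod 367)
112^32 ≡ 128^2 = 16384 ≡ 236 (mod 367)
112^64 ≡ 236^2 = 55696 ≡ 279 (mod 367)
112^128 ≡ 279^2 = 77841 ≡ 37 (mod 367)
112^256 ≡ 37^2 = 1369 ≡ 268 (mod 367)
112^512 ≡ 268^2 = 71824 ≡ 259 (mod 367)
112^1024 ≡ 259^2 = 67081 ≡ 287 (mod 367)
112^1073 = 112^1024 · 112^32 · 112^16 · 112^1 ≡ 287 · 236 · 128 · 112 (mod 367).
Accumulate the product:
287 · 236 = 67732 ≡ 204
204 · 128 = 26112 ≡ 55
55 · 112 = 6160 ≡ 288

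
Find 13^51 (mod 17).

4

51 in binary is 110011, i.e. 51 = 32 + 16 + 2 + 1.
13^1 ≡ 13 (mod 17)
13^2 ≡ 13^2 = 169 ≡ 16 (mod 17)
13^4 ≡ 16^2 = 256 ≡ 1 (mod 17)
13^8 ≡ 1^2 = 1 (mod 17)
13^16 ≡ 1^2 = 1 (mod 17)
13^32 ≡ 1^2 = 1 (mod 17)
13^51 = 13^32 * 13^16 * 13^2 * 13^1 ≡ 1 * 1 * 16 * 13 (mod 17).
Accumulate the product:
1 * 1 = 1
1 * 16 = 16
16 * 13 = 208 ≡ 4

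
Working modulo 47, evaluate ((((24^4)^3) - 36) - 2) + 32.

(24)^4 ≡ 3 (mod 47)
(3)^3 ≡ 27 (mod 47)
27 - 36 = -9 ≡ 38 (mod 47)
38 - 2 = 36
36 + 32 = 68 ≡ 21 (mod 47)

21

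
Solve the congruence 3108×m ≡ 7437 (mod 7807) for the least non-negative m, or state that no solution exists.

gcd(3108, 7807) = 37, and 37 | 7437, so solutions exist.
Divide through by 37: 84×m = 201 (mod 211).
84⁻¹ ≡ 103 (mod 211).
m ≡ 103×201 ≡ 25 (mod 211).
The smallest non-negative solution is m = 25.

25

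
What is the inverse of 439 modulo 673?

Apply the Euclidean algorithm and back-substitute:
673 = 1×439 + 234
439 = 1×234 + 205
234 = 1×205 + 29
205 = 7×29 + 2
29 = 14×2 + 1
2 = 2×1 + 0
gcd(439, 673) = 1, so the inverse exists.
Back-substitute for 1:
1 = 1×29 − 14×2
  = −14×205 + 99×29
  = 99×234 − 113×205
  = −113×439 + 212×234
  = 212×673 − 325×439
So 439⁻¹ ≡ −325 ≡ 348 (mod 673).

348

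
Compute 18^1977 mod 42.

36

Compute successive squares:
1977 in binary is 11110111001, i.e. 1977 = 1024 + 512 + 256 + 128 + 32 + 16 + 8 + 1.
18^1 ≡ 18 (mod 42)
18^2 ≡ 18^2 = 324 ≡ 30 (mod 42)
18^4 ≡ 30^2 = 900 ≡ 18 (mod 42)
18^8 ≡ 18^2 = 324 ≡ 30 (mod 42)
18^16 ≡ 30^2 = 900 ≡ 18 (mod 42)
18^32 ≡ 18^2 = 324 ≡ 30 (mod 42)
18^64 ≡ 30^2 = 900 ≡ 18 (mod 42)
18^128 ≡ 18^2 = 324 ≡ 30 (mod 42)
18^256 ≡ 30^2 = 900 ≡ 18 (mod 42)
18^512 ≡ 18^2 = 324 ≡ 30 (mod 42)
18^1024 ≡ 30^2 = 900 ≡ 18 (mod 42)
18^1977 = 18^1024 × 18^512 × 18^256 × 18^128 × 18^32 × 18^16 × 18^8 × 18^1 ≡ 18 × 30 × 18 × 30 × 30 × 18 × 30 × 18 (mod 42).
Accumulate the product:
18 × 30 = 540 ≡ 36
36 × 18 = 648 ≡ 18
18 × 30 = 540 ≡ 36
36 × 30 = 1080 ≡ 30
30 × 18 = 540 ≡ 36
36 × 30 = 1080 ≡ 30
30 × 18 = 540 ≡ 36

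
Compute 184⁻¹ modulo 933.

Run the extended Euclidean algorithm:
933 = 5×184 + 13
184 = 14×13 + 2
13 = 6×2 + 1
2 = 2×1 + 0
gcd(184, 933) = 1, so the inverse exists.
Bézout: 1 = 85×933 − 431×184.
So 184⁻¹ ≡ −431 ≡ 502 (mod 933).

502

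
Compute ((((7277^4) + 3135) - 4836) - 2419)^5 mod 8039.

(7277)^4 ≡ 2555 (mod 8039)
2555 + 3135 = 5690
5690 - 4836 = 854
854 - 2419 = -1565 ≡ 6474 (mod 8039)
(6474)^5 ≡ 4714 (mod 8039)

4714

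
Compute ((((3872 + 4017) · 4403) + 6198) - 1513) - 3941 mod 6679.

3872 + 4017 = 7889 ≡ 1210 (mod 6679)
1210 · 4403 = 5327630 ≡ 4467 (mod 6679)
4467 + 6198 = 10665 ≡ 3986 (mod 6679)
3986 - 1513 = 2473
2473 - 3941 = -1468 ≡ 5211 (mod 6679)

5211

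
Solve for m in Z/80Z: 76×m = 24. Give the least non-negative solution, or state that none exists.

14

gcd(76, 80) = 4, and 4 | 24, so solutions exist.
Divide through by 4: 19×m = 6 (mod 20).
19⁻¹ ≡ 19 (mod 20).
m ≡ 19×6 ≡ 14 (mod 20).
The smallest non-negative solution is m = 14.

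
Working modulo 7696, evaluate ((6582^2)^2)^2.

3968

(6582)^2 ≡ 1940 (mod 7696)
(1940)^2 ≡ 256 (mod 7696)
(256)^2 ≡ 3968 (mod 7696)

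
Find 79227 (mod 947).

626

79227 = 83·947 + 626, so 79227 ≡ 626 (mod 947).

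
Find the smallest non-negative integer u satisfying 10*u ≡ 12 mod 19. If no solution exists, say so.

5

gcd(10, 19) = 1, so a unique solution mod 19 exists.
10⁻¹ ≡ 2 (mod 19).
u ≡ 2*12 ≡ 5 (mod 19).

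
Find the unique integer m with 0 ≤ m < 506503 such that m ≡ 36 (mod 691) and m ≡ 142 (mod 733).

118888

691⁻¹ mod 733: 691*541 ≡ 1 (mod 733), so 691⁻¹ ≡ 541.
m = 36 + 691*((142 − 36)*541 mod 733) = 36 + 691*172 = 118888.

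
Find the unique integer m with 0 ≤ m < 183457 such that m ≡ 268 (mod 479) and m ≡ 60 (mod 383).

479⁻¹ mod 383: 479*4 ≡ 1 (mod 383), so 479⁻¹ ≡ 4.
m = 268 + 479*((60 − 268)*4 mod 383) = 268 + 479*317 = 152111.

152111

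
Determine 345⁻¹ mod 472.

249

472 = 1·345 + 127
345 = 2·127 + 91
127 = 1·91 + 36
91 = 2·36 + 19
36 = 1·19 + 17
19 = 1·17 + 2
17 = 8·2 + 1
2 = 2·1 + 0
gcd(345, 472) = 1, so the inverse exists.
Bézout: 1 = 163·472 − 223·345.
So 345⁻¹ ≡ −223 ≡ 249 (mod 472).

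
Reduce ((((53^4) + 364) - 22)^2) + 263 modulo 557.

246

(53)^4 ≡ 19 (mod 557)
19 + 364 = 383
383 - 22 = 361
(361)^2 ≡ 540 (mod 557)
540 + 263 = 803 ≡ 246 (mod 557)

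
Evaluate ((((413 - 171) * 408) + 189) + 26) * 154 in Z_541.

413 - 171 = 242
242 * 408 = 98736 ≡ 274 (mod 541)
274 + 189 = 463
463 + 26 = 489
489 * 154 = 75306 ≡ 107 (mod 541)

107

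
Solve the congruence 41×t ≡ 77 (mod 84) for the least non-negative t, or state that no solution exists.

49

gcd(41, 84) = 1, so a unique solution mod 84 exists.
41⁻¹ ≡ 41 (mod 84).
t ≡ 41×77 ≡ 49 (mod 84).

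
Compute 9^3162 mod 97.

22

Using repeated squaring:
9^1 ≡ 9 (mod 97)
9^2 ≡ 9^2 = 81 (mod 97)
9^4 ≡ 81^2 = 6561 ≡ 62 (mod 97)
9^8 ≡ 62^2 = 3844 ≡ 61 (mod 97)
9^16 ≡ 61^2 = 3721 ≡ 35 (mod 97)
9^32 ≡ 35^2 = 1225 ≡ 61 (mod 97)
9^64 ≡ 61^2 = 3721 ≡ 35 (mod 97)
9^128 ≡ 35^2 = 1225 ≡ 61 (mod 97)
9^256 ≡ 61^2 = 3721 ≡ 35 (mod 97)
9^512 ≡ 35^2 = 1225 ≡ 61 (mod 97)
9^1024 ≡ 61^2 = 3721 ≡ 35 (mod 97)
9^2048 ≡ 35^2 = 1225 ≡ 61 (mod 97)
9^3162 = 9^2048 · 9^1024 · 9^64 · 9^16 · 9^8 · 9^2 ≡ 61 · 35 · 35 · 35 · 61 · 81 (mod 97).
Accumulate the product:
61 · 35 = 2135 ≡ 1
1 · 35 = 35
35 · 35 = 1225 ≡ 61
61 · 61 = 3721 ≡ 35
35 · 81 = 2835 ≡ 22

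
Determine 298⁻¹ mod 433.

433 = 1×298 + 135
298 = 2×135 + 28
135 = 4×28 + 23
28 = 1×23 + 5
23 = 4×5 + 3
5 = 1×3 + 2
3 = 1×2 + 1
2 = 2×1 + 0
gcd(298, 433) = 1, so the inverse exists.
Back-substitute for 1:
1 = 1×3 − 1×2
  = −1×5 + 2×3
  = 2×23 − 9×5
  = −9×28 + 11×23
  = 11×135 − 53×28
  = −53×298 + 117×135
  = 117×433 − 170×298
So 298⁻¹ ≡ −170 ≡ 263 (mod 433).

263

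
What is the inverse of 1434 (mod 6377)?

965

6377 = 4*1434 + 641
1434 = 2*641 + 152
641 = 4*152 + 33
152 = 4*33 + 20
33 = 1*20 + 13
20 = 1*13 + 7
13 = 1*7 + 6
7 = 1*6 + 1
6 = 6*1 + 0
gcd(1434, 6377) = 1, so the inverse exists.
Back-substitute for 1:
1 = 1*7 − 1*6
  = −1*13 + 2*7
  = 2*20 − 3*13
  = −3*33 + 5*20
  = 5*152 − 23*33
  = −23*641 + 97*152
  = 97*1434 − 217*641
  = −217*6377 + 965*1434
So 1434⁻¹ ≡ 965 (mod 6377).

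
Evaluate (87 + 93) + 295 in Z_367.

87 + 93 = 180
180 + 295 = 475 ≡ 108 (mod 367)

108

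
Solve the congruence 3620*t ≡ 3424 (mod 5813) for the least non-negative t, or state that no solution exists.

gcd(3620, 5813) = 1, so a unique solution mod 5813 exists.
3620⁻¹ ≡ 3377 (mod 5813).
t ≡ 3377*3424 ≡ 791 (mod 5813).

791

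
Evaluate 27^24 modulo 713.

Using repeated squaring:
24 in binary is 11000, i.e. 24 = 16 + 8.
27^1 ≡ 27 (mod 713)
27^2 ≡ 27^2 = 729 ≡ 16 (mod 713)
27^4 ≡ 16^2 = 256 (mod 713)
27^8 ≡ 256^2 = 65536 ≡ 653 (mod 713)
27^16 ≡ 653^2 = 426409 ≡ 35 (mod 713)
27^24 = 27^16 × 27^8 ≡ 35 × 653 (mod 713).
35 × 653 = 22855 ≡ 39 (mod 713).

39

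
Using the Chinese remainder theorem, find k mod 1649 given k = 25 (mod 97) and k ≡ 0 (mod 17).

97⁻¹ mod 17: 97*10 ≡ 1 (mod 17), so 97⁻¹ ≡ 10.
k = 25 + 97*((0 − 25)*10 mod 17) = 25 + 97*5 = 510.

510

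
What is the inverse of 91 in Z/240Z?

211

240 = 2·91 + 58
91 = 1·58 + 33
58 = 1·33 + 25
33 = 1·25 + 8
25 = 3·8 + 1
8 = 8·1 + 0
gcd(91, 240) = 1, so the inverse exists.
Bézout: 1 = 11·240 − 29·91.
So 91⁻¹ ≡ −29 ≡ 211 (mod 240).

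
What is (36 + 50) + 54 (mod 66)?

36 + 50 = 86 ≡ 20 (mod 66)
20 + 54 = 74 ≡ 8 (mod 66)

8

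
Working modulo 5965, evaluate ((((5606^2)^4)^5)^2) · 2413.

(5606)^2 ≡ 3616 (mod 5965)
(3616)^4 ≡ 1151 (mod 5965)
(1151)^5 ≡ 3111 (mod 5965)
(3111)^2 ≡ 3091 (mod 5965)
3091 · 2413 = 7458583 ≡ 2333 (mod 5965)

2333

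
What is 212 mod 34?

8

212 = 6×34 + 8, so 212 ≡ 8 (mod 34).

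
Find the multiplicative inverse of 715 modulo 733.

Run the extended Euclidean algorithm:
733 = 1×715 + 18
715 = 39×18 + 13
18 = 1×13 + 5
13 = 2×5 + 3
5 = 1×3 + 2
3 = 1×2 + 1
2 = 2×1 + 0
gcd(715, 733) = 1, so the inverse exists.
Bézout: 1 = −278×733 + 285×715.
So 715⁻¹ ≡ 285 (mod 733).

285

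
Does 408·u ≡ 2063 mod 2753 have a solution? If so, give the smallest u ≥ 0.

gcd(408, 2753) = 1, so a unique solution mod 2753 exists.
408⁻¹ ≡ 695 (mod 2753).
u ≡ 695·2063 ≡ 2225 (mod 2753).

2225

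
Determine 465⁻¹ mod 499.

44

By the extended Euclidean algorithm:
499 = 1×465 + 34
465 = 13×34 + 23
34 = 1×23 + 11
23 = 2×11 + 1
11 = 11×1 + 0
gcd(465, 499) = 1, so the inverse exists.
Back-substitute for 1:
1 = 1×23 − 2×11
  = −2×34 + 3×23
  = 3×465 − 41×34
  = −41×499 + 44×465
So 465⁻¹ ≡ 44 (mod 499).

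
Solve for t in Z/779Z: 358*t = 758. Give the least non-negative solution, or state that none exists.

gcd(358, 779) = 1, so a unique solution mod 779 exists.
358⁻¹ ≡ 272 (mod 779).
t ≡ 272*758 ≡ 520 (mod 779).

520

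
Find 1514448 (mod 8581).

4192

1514448 = 176×8581 + 4192, so 1514448 ≡ 4192 (mod 8581).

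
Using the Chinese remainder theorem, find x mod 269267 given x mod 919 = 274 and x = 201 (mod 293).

139962

919⁻¹ mod 293: 919×22 ≡ 1 (mod 293), so 919⁻¹ ≡ 22.
x = 274 + 919×((201 − 274)×22 mod 293) = 274 + 919×152 = 139962.
Check: 139962 mod 919 = 274, 139962 mod 293 = 201. ✓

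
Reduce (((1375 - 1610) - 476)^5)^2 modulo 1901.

1372

1375 - 1610 = -235 ≡ 1666 (mod 1901)
1666 - 476 = 1190
(1190)^5 ≡ 689 (mod 1901)
(689)^2 ≡ 1372 (mod 1901)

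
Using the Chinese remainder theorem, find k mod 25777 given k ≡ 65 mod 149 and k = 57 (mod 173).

149⁻¹ mod 173: 149·36 ≡ 1 (mod 173), so 149⁻¹ ≡ 36.
k = 65 + 149·((57 − 65)·36 mod 173) = 65 + 149·58 = 8707.
Check: 8707 mod 149 = 65, 8707 mod 173 = 57. ✓

8707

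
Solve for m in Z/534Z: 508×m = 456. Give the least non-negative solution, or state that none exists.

gcd(508, 534) = 2, and 2 | 456, so solutions exist.
Divide through by 2: 254×m mod 267 = 228.
254⁻¹ ≡ 41 (mod 267).
m ≡ 41×228 ≡ 3 (mod 267).
The smallest non-negative solution is m = 3.

3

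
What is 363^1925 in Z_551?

1925 in binary is 11110000101, i.e. 1925 = 1024 + 512 + 256 + 128 + 4 + 1.
363^1 ≡ 363 (mod 551)
363^2 ≡ 363^2 = 131769 ≡ 80 (mod 551)
363^4 ≡ 80^2 = 6400 ≡ 339 (mod 551)
363^8 ≡ 339^2 = 114921 ≡ 313 (mod 551)
363^16 ≡ 313^2 = 97969 ≡ 442 (mod 551)
363^32 ≡ 442^2 = 195364 ≡ 310 (mod 551)
363^64 ≡ 310^2 = 96100 ≡ 226 (mod 551)
363^128 ≡ 226^2 = 51076 ≡ 384 (mod 551)
363^256 ≡ 384^2 = 147456 ≡ 339 (mod 551)
363^512 ≡ 339^2 = 114921 ≡ 313 (mod 551)
363^1024 ≡ 313^2 = 97969 ≡ 442 (mod 551)
363^1925 = 363^1024 · 363^512 · 363^256 · 363^128 · 363^4 · 363^1 ≡ 442 · 313 · 339 · 384 · 339 · 363 (mod 551).
Accumulate the product:
442 · 313 = 138346 ≡ 45
45 · 339 = 15255 ≡ 378
378 · 384 = 145152 ≡ 239
239 · 339 = 81021 ≡ 24
24 · 363 = 8712 ≡ 447

447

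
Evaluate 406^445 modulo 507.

250

Compute successive squares:
406^1 ≡ 406 (mod 507)
406^2 ≡ 406^2 = 164836 ≡ 61 (mod 507)
406^4 ≡ 61^2 = 3721 ≡ 172 (mod 507)
406^8 ≡ 172^2 = 29584 ≡ 178 (mod 507)
406^16 ≡ 178^2 = 31684 ≡ 250 (mod 507)
406^32 ≡ 250^2 = 62500 ≡ 139 (mod 507)
406^64 ≡ 139^2 = 19321 ≡ 55 (mod 507)
406^128 ≡ 55^2 = 3025 ≡ 490 (mod 507)
406^256 ≡ 490^2 = 240100 ≡ 289 (mod 507)
406^445 = 406^256 * 406^128 * 406^32 * 406^16 * 406^8 * 406^4 * 406^1 ≡ 289 * 490 * 139 * 250 * 178 * 172 * 406 (mod 507).
Accumulate the product:
289 * 490 = 141610 ≡ 157
157 * 139 = 21823 ≡ 22
22 * 250 = 5500 ≡ 430
430 * 178 = 76540 ≡ 490
490 * 172 = 84280 ≡ 118
118 * 406 = 47908 ≡ 250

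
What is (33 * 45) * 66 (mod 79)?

50

33 * 45 = 1485 ≡ 63 (mod 79)
63 * 66 = 4158 ≡ 50 (mod 79)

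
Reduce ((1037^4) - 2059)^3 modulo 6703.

(1037)^4 ≡ 1086 (mod 6703)
1086 - 2059 = -973 ≡ 5730 (mod 6703)
(5730)^3 ≡ 5864 (mod 6703)

5864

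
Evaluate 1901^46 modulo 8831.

8613

Using repeated squaring:
1901^1 ≡ 1901 (mod 8831)
1901^2 ≡ 1901^2 = 3613801 ≡ 1922 (mod 8831)
1901^4 ≡ 1922^2 = 3694084 ≡ 2726 (mod 8831)
1901^8 ≡ 2726^2 = 7431076 ≡ 4205 (mod 8831)
1901^16 ≡ 4205^2 = 17682025 ≡ 2363 (mod 8831)
1901^32 ≡ 2363^2 = 5583769 ≡ 2577 (mod 8831)
1901^46 = 1901^32 * 1901^8 * 1901^4 * 1901^2 ≡ 2577 * 4205 * 2726 * 1922 (mod 8831).
Accumulate the product:
2577 * 4205 = 10836285 ≡ 648
648 * 2726 = 1766448 ≡ 248
248 * 1922 = 476656 ≡ 8613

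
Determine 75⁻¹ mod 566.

483

By the extended Euclidean algorithm:
566 = 7*75 + 41
75 = 1*41 + 34
41 = 1*34 + 7
34 = 4*7 + 6
7 = 1*6 + 1
6 = 6*1 + 0
gcd(75, 566) = 1, so the inverse exists.
Bézout: 1 = 11*566 − 83*75.
So 75⁻¹ ≡ −83 ≡ 483 (mod 566).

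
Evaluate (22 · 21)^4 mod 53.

10

22 · 21 = 462 ≡ 38 (mod 53)
(38)^4 ≡ 10 (mod 53)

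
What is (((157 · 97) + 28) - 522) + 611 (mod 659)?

157 · 97 = 15229 ≡ 72 (mod 659)
72 + 28 = 100
100 - 522 = -422 ≡ 237 (mod 659)
237 + 611 = 848 ≡ 189 (mod 659)

189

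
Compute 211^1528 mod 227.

116

By square-and-multiply:
1528 in binary is 10111111000, i.e. 1528 = 1024 + 256 + 128 + 64 + 32 + 16 + 8.
211^1 ≡ 211 (mod 227)
211^2 ≡ 211^2 = 44521 ≡ 29 (mod 227)
211^4 ≡ 29^2 = 841 ≡ 160 (mod 227)
211^8 ≡ 160^2 = 25600 ≡ 176 (mod 227)
211^16 ≡ 176^2 = 30976 ≡ 104 (mod 227)
211^32 ≡ 104^2 = 10816 ≡ 147 (mod 227)
211^64 ≡ 147^2 = 21609 ≡ 44 (mod 227)
211^128 ≡ 44^2 = 1936 ≡ 120 (mod 227)
211^256 ≡ 120^2 = 14400 ≡ 99 (mod 227)
211^512 ≡ 99^2 = 9801 ≡ 40 (mod 227)
211^1024 ≡ 40^2 = 1600 ≡ 11 (mod 227)
211^1528 = 211^1024 · 211^256 · 211^128 · 211^64 · 211^32 · 211^16 · 211^8 ≡ 11 · 99 · 120 · 44 · 147 · 104 · 176 (mod 227).
Accumulate the product:
11 · 99 = 1089 ≡ 181
181 · 120 = 21720 ≡ 155
155 · 44 = 6820 ≡ 10
10 · 147 = 1470 ≡ 108
108 · 104 = 11232 ≡ 109
109 · 176 = 19184 ≡ 116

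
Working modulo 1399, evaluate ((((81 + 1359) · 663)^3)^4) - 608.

767

81 + 1359 = 1440 ≡ 41 (mod 1399)
41 · 663 = 27183 ≡ 602 (mod 1399)
(602)^3 ≡ 153 (mod 1399)
(153)^4 ≡ 1375 (mod 1399)
1375 - 608 = 767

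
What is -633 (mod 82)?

-633 = -8×82 + 23, so -633 ≡ 23 (mod 82).

23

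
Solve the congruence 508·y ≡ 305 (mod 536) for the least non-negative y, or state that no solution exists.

gcd(508, 536) = 4, and 4 does not divide 305.
So the congruence has no solution.

no solution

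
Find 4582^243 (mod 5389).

1341

243 in binary is 11110011, i.e. 243 = 128 + 64 + 32 + 16 + 2 + 1.
4582^1 ≡ 4582 (mod 5389)
4582^2 ≡ 4582^2 = 20994724 ≡ 4569 (mod 5389)
4582^4 ≡ 4569^2 = 20875761 ≡ 4164 (mod 5389)
4582^8 ≡ 4164^2 = 17338896 ≡ 2483 (mod 5389)
4582^16 ≡ 2483^2 = 6165289 ≡ 273 (mod 5389)
4582^32 ≡ 273^2 = 74529 ≡ 4472 (mod 5389)
4582^64 ≡ 4472^2 = 19998784 ≡ 205 (mod 5389)
4582^128 ≡ 205^2 = 42025 ≡ 4302 (mod 5389)
4582^243 = 4582^128 · 4582^64 · 4582^32 · 4582^16 · 4582^2 · 4582^1 ≡ 4302 · 205 · 4472 · 273 · 4569 · 4582 (mod 5389).
Accumulate the product:
4302 · 205 = 881910 ≡ 3503
3503 · 4472 = 15665416 ≡ 4982
4982 · 273 = 1360086 ≡ 2058
2058 · 4569 = 9403002 ≡ 4586
4586 · 4582 = 21013052 ≡ 1341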